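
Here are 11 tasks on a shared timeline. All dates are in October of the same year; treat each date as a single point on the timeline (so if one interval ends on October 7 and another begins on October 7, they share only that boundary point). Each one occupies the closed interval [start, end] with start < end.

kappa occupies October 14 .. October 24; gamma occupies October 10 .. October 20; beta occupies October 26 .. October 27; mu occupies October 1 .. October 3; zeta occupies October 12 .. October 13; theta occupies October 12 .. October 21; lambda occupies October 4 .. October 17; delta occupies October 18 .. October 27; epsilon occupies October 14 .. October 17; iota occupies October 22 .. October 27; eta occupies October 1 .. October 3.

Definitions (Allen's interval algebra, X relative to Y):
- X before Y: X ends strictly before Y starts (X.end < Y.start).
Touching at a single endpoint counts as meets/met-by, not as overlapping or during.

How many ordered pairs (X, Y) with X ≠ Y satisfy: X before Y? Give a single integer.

34

Checking all 110 ordered pairs for relation 'before'; matching pairs in alphabetical order:
(epsilon, beta): epsilon before beta ✓
(epsilon, delta): epsilon before delta ✓
(epsilon, iota): epsilon before iota ✓
(eta, beta): eta before beta ✓
(eta, delta): eta before delta ✓
(eta, epsilon): eta before epsilon ✓
(eta, gamma): eta before gamma ✓
(eta, iota): eta before iota ✓
(eta, kappa): eta before kappa ✓
(eta, lambda): eta before lambda ✓
(eta, theta): eta before theta ✓
(eta, zeta): eta before zeta ✓
(gamma, beta): gamma before beta ✓
(gamma, iota): gamma before iota ✓
(kappa, beta): kappa before beta ✓
(lambda, beta): lambda before beta ✓
(lambda, delta): lambda before delta ✓
(lambda, iota): lambda before iota ✓
(mu, beta): mu before beta ✓
(mu, delta): mu before delta ✓
(mu, epsilon): mu before epsilon ✓
(mu, gamma): mu before gamma ✓
(mu, iota): mu before iota ✓
(mu, kappa): mu before kappa ✓
... plus 10 further pairs not listed.
Count: 34.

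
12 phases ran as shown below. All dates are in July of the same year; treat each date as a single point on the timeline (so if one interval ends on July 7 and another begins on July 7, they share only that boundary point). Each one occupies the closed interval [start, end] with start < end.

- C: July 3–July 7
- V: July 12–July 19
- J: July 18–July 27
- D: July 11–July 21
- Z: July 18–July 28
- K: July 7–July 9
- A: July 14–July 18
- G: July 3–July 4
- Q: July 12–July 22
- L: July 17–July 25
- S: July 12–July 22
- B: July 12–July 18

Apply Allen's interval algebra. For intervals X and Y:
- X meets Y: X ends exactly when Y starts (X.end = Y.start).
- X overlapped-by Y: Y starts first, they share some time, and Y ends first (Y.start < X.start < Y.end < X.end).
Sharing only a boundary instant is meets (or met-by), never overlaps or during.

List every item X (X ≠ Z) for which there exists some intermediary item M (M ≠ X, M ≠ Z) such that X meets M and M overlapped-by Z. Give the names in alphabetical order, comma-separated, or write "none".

none

Target Z = [July 18, July 28].
Intermediaries M with M overlapped-by Z: none.
Union: none.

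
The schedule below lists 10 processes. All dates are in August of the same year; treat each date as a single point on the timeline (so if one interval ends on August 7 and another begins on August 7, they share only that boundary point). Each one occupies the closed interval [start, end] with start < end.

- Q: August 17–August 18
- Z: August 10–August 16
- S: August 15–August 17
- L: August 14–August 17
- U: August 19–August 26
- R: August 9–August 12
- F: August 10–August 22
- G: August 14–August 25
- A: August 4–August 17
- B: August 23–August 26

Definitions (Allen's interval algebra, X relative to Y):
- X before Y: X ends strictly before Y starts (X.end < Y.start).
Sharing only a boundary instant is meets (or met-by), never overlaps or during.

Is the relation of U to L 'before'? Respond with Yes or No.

U = [August 19, August 26], L = [August 14, August 17].
Actual relation of U to L: after.
Asked whether 'before' holds → No.

No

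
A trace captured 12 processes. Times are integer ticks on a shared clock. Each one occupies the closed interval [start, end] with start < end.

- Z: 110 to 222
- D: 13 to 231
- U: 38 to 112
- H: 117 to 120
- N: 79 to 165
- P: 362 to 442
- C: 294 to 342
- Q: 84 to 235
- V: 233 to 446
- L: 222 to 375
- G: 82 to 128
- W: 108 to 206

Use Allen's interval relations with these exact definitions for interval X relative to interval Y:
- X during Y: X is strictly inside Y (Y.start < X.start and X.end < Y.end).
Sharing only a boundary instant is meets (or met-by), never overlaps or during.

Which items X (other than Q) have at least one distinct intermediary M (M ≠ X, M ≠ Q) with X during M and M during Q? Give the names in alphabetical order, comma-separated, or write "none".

H

Target Q = [84, 235].
Intermediaries M with M during Q: H, W, Z.
Via H — items with X during H: none.
Via W — items with X during W: H.
Via Z — items with X during Z: H.
Union: H.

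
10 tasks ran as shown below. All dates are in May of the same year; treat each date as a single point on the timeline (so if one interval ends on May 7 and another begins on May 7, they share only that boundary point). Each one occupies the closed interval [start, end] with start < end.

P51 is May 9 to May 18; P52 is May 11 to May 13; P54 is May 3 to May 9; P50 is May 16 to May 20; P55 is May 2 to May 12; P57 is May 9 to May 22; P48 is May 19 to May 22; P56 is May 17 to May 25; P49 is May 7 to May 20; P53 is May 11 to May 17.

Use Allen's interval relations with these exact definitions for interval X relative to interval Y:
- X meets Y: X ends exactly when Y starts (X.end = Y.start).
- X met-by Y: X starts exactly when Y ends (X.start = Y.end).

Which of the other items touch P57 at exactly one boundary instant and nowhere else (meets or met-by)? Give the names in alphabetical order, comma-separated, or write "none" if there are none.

P54

Target P57 = [May 9, May 22].
P48 [May 19, May 22] → finishes → no.
P49 [May 7, May 20] → overlaps → no.
P50 [May 16, May 20] → during → no.
P51 [May 9, May 18] → starts → no.
P52 [May 11, May 13] → during → no.
P53 [May 11, May 17] → during → no.
P54 [May 3, May 9] → meets → yes.
P55 [May 2, May 12] → overlaps → no.
P56 [May 17, May 25] → overlapped-by → no.
Result: P54.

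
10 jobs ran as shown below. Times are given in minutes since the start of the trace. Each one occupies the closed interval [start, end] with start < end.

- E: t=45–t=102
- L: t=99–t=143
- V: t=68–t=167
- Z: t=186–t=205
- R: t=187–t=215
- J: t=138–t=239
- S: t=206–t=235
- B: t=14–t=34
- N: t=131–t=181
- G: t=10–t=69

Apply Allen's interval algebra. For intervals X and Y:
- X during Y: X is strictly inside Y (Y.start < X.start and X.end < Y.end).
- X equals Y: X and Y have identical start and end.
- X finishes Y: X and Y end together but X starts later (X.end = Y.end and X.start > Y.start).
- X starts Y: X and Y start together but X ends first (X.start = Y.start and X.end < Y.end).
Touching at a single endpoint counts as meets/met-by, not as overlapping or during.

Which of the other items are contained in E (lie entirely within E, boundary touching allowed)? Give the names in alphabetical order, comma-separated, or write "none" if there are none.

none

Target E = [t=45, t=102].
B [t=14, t=34] → before → no.
G [t=10, t=69] → overlaps → no.
J [t=138, t=239] → after → no.
L [t=99, t=143] → overlapped-by → no.
N [t=131, t=181] → after → no.
R [t=187, t=215] → after → no.
S [t=206, t=235] → after → no.
V [t=68, t=167] → overlapped-by → no.
Z [t=186, t=205] → after → no.
Result: none.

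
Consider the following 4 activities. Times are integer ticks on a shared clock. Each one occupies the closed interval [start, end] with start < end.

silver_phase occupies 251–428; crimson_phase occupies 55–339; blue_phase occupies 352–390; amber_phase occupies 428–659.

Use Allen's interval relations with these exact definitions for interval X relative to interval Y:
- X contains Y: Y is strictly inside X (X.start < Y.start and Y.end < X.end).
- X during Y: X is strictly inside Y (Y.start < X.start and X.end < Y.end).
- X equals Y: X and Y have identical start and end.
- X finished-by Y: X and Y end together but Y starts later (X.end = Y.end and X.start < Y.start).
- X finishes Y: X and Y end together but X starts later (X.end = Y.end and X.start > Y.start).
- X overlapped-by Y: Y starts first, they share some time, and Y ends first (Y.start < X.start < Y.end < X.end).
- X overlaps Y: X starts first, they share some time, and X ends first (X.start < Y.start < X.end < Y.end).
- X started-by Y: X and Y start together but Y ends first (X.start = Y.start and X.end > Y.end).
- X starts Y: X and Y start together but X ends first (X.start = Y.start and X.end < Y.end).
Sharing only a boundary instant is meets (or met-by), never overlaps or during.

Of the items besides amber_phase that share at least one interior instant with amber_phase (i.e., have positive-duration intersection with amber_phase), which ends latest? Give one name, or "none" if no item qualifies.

none

Target amber_phase = [428, 659].
blue_phase [352, 390] → before → excluded.
crimson_phase [55, 339] → before → excluded.
silver_phase [251, 428] → meets → excluded.
No candidates → none.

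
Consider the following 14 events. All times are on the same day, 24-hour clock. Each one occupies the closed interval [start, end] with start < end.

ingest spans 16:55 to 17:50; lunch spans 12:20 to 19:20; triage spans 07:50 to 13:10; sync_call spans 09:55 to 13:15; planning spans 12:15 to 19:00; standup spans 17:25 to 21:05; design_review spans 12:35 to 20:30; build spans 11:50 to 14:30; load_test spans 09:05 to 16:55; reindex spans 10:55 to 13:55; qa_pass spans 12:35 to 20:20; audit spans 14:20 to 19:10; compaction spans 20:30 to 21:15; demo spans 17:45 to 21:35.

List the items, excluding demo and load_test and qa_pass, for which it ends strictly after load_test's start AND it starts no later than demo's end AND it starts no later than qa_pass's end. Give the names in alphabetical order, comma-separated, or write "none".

audit, build, design_review, ingest, lunch, planning, reindex, standup, sync_call, triage

Conditions: its end is strictly after load_test's start (X.end > 09:05) AND its start is no later than demo's end (X.start <= 21:35) AND its start is no later than qa_pass's end (X.start <= 20:20).
audit: end 19:10 > 09:05? ✓; start 14:20 <= 21:35? ✓; start 14:20 <= 20:20? ✓ → yes.
build: end 14:30 > 09:05? ✓; start 11:50 <= 21:35? ✓; start 11:50 <= 20:20? ✓ → yes.
compaction: end 21:15 > 09:05? ✓; start 20:30 <= 21:35? ✓; start 20:30 <= 20:20? ✗ → no.
design_review: end 20:30 > 09:05? ✓; start 12:35 <= 21:35? ✓; start 12:35 <= 20:20? ✓ → yes.
ingest: end 17:50 > 09:05? ✓; start 16:55 <= 21:35? ✓; start 16:55 <= 20:20? ✓ → yes.
lunch: end 19:20 > 09:05? ✓; start 12:20 <= 21:35? ✓; start 12:20 <= 20:20? ✓ → yes.
planning: end 19:00 > 09:05? ✓; start 12:15 <= 21:35? ✓; start 12:15 <= 20:20? ✓ → yes.
reindex: end 13:55 > 09:05? ✓; start 10:55 <= 21:35? ✓; start 10:55 <= 20:20? ✓ → yes.
standup: end 21:05 > 09:05? ✓; start 17:25 <= 21:35? ✓; start 17:25 <= 20:20? ✓ → yes.
sync_call: end 13:15 > 09:05? ✓; start 09:55 <= 21:35? ✓; start 09:55 <= 20:20? ✓ → yes.
triage: end 13:10 > 09:05? ✓; start 07:50 <= 21:35? ✓; start 07:50 <= 20:20? ✓ → yes.
Result: audit, build, design_review, ingest, lunch, planning, reindex, standup, sync_call, triage.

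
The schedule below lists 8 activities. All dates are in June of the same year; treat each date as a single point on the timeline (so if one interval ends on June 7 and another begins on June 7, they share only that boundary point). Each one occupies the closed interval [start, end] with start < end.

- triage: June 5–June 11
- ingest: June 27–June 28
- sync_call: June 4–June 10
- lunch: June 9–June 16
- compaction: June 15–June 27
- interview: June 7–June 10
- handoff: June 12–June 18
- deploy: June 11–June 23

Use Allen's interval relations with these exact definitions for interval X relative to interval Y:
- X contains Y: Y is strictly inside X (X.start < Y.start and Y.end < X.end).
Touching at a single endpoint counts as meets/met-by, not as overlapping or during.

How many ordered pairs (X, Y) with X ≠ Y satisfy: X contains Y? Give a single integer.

2

Checking all 56 ordered pairs for relation 'contains'; matching pairs in alphabetical order:
(deploy, handoff): deploy contains handoff ✓
(triage, interview): triage contains interview ✓
Count: 2.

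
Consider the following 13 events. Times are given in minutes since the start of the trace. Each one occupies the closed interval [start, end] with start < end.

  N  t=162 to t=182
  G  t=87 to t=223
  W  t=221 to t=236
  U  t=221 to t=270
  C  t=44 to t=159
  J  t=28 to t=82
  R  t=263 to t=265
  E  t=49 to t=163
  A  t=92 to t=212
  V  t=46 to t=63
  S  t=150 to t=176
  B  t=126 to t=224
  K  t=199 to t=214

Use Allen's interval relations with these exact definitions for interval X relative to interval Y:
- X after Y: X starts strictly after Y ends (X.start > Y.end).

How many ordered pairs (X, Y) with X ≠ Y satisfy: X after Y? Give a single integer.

Checking all 156 ordered pairs for relation 'after'; matching pairs in alphabetical order:
(A, J): A after J ✓
(A, V): A after V ✓
(B, J): B after J ✓
(B, V): B after V ✓
(G, J): G after J ✓
(G, V): G after V ✓
(K, C): K after C ✓
(K, E): K after E ✓
(K, J): K after J ✓
(K, N): K after N ✓
(K, S): K after S ✓
(K, V): K after V ✓
(N, C): N after C ✓
(N, J): N after J ✓
(N, V): N after V ✓
(R, A): R after A ✓
(R, B): R after B ✓
(R, C): R after C ✓
(R, E): R after E ✓
(R, G): R after G ✓
(R, J): R after J ✓
(R, K): R after K ✓
(R, N): R after N ✓
(R, S): R after S ✓
... plus 20 further pairs not listed.
Count: 44.

44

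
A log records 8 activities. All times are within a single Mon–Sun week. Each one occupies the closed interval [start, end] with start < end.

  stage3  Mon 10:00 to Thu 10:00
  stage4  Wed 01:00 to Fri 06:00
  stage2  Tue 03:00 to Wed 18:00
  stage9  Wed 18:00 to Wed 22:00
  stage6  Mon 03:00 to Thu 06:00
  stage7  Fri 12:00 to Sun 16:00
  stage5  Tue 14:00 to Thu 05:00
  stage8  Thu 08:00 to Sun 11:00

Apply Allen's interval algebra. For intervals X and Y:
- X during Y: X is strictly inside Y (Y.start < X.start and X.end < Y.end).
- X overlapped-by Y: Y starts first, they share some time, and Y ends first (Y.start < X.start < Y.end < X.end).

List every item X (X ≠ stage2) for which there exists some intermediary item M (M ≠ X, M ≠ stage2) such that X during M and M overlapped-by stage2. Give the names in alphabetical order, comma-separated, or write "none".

stage9

Target stage2 = [Tue 03:00, Wed 18:00].
Intermediaries M with M overlapped-by stage2: stage4, stage5.
Via stage4 — items with X during stage4: stage9.
Via stage5 — items with X during stage5: stage9.
Union: stage9.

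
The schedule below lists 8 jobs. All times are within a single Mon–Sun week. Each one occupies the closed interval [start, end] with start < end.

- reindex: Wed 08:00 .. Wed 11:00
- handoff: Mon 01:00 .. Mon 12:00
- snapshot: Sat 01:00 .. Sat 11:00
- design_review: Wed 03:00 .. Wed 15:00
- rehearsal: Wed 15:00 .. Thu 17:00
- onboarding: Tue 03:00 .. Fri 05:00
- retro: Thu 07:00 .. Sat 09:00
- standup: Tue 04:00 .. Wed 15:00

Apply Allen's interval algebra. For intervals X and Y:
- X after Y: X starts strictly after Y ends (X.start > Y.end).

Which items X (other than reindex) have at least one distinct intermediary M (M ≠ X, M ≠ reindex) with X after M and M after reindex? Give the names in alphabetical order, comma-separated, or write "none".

Target reindex = [Wed 08:00, Wed 11:00].
Intermediaries M with M after reindex: rehearsal, retro, snapshot.
Via rehearsal — items with X after rehearsal: snapshot.
Via retro — items with X after retro: none.
Via snapshot — items with X after snapshot: none.
Union: snapshot.

snapshot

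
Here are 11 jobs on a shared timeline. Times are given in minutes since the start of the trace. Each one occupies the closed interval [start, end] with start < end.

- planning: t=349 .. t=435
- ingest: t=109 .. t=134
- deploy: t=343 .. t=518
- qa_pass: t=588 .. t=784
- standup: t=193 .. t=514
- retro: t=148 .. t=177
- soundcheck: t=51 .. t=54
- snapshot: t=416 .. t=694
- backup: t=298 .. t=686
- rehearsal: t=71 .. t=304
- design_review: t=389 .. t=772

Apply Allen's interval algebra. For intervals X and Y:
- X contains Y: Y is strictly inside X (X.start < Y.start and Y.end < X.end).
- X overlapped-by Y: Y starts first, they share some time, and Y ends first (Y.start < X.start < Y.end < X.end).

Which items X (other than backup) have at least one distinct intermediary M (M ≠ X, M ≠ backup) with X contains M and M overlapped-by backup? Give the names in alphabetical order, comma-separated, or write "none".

design_review

Target backup = [t=298, t=686].
Intermediaries M with M overlapped-by backup: design_review, qa_pass, snapshot.
Via design_review — items with X contains design_review: none.
Via qa_pass — items with X contains qa_pass: none.
Via snapshot — items with X contains snapshot: design_review.
Union: design_review.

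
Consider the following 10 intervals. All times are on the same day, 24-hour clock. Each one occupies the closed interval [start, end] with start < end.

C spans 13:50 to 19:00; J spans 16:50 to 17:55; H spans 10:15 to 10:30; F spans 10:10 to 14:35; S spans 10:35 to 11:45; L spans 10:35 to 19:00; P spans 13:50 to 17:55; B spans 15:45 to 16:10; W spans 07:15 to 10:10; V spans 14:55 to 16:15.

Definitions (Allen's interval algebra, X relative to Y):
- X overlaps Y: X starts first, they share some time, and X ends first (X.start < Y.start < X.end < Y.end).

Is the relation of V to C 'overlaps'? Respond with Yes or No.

V = [14:55, 16:15], C = [13:50, 19:00].
Actual relation of V to C: during.
Asked whether 'overlaps' holds → No.

No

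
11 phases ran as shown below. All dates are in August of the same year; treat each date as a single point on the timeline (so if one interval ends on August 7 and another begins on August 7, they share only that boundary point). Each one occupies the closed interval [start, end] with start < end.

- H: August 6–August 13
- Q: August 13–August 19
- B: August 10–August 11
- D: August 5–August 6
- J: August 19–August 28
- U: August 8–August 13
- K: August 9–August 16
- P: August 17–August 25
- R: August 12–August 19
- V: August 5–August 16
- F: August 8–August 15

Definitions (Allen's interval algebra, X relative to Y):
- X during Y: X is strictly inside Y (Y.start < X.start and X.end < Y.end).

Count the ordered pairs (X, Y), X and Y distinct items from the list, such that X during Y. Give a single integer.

Checking all 110 ordered pairs for relation 'during'; matching pairs in alphabetical order:
(B, F): B during F ✓
(B, H): B during H ✓
(B, K): B during K ✓
(B, U): B during U ✓
(B, V): B during V ✓
(F, V): F during V ✓
(H, V): H during V ✓
(U, V): U during V ✓
Count: 8.

8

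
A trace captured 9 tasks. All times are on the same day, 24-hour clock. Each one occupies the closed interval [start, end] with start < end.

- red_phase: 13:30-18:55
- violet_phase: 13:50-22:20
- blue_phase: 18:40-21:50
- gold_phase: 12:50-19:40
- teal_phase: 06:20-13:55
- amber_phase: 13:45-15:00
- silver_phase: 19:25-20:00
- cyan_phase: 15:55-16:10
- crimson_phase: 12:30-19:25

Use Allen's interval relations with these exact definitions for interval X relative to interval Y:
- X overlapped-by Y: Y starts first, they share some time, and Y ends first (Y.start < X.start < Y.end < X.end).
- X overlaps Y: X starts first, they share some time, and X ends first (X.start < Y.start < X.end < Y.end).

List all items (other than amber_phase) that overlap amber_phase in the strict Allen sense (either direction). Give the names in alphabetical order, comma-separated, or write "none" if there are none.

teal_phase, violet_phase

Target amber_phase = [13:45, 15:00].
blue_phase [18:40, 21:50] → after → no.
crimson_phase [12:30, 19:25] → contains → no.
cyan_phase [15:55, 16:10] → after → no.
gold_phase [12:50, 19:40] → contains → no.
red_phase [13:30, 18:55] → contains → no.
silver_phase [19:25, 20:00] → after → no.
teal_phase [06:20, 13:55] → overlaps → yes.
violet_phase [13:50, 22:20] → overlapped-by → yes.
Result: teal_phase, violet_phase.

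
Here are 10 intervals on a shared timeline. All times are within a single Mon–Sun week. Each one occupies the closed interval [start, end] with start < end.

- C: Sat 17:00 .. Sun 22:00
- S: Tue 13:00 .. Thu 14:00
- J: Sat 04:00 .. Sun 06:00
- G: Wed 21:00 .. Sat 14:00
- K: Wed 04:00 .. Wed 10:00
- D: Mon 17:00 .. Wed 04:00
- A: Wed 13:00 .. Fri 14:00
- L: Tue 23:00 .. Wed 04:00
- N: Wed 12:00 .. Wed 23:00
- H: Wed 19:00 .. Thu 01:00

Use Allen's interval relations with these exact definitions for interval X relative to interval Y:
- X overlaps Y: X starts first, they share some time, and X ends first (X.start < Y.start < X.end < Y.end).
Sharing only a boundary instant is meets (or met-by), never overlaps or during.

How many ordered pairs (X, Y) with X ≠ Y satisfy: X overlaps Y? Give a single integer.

10

Checking all 90 ordered pairs for relation 'overlaps'; matching pairs in alphabetical order:
(A, G): A overlaps G ✓
(D, S): D overlaps S ✓
(G, J): G overlaps J ✓
(H, G): H overlaps G ✓
(J, C): J overlaps C ✓
(N, A): N overlaps A ✓
(N, G): N overlaps G ✓
(N, H): N overlaps H ✓
(S, A): S overlaps A ✓
(S, G): S overlaps G ✓
Count: 10.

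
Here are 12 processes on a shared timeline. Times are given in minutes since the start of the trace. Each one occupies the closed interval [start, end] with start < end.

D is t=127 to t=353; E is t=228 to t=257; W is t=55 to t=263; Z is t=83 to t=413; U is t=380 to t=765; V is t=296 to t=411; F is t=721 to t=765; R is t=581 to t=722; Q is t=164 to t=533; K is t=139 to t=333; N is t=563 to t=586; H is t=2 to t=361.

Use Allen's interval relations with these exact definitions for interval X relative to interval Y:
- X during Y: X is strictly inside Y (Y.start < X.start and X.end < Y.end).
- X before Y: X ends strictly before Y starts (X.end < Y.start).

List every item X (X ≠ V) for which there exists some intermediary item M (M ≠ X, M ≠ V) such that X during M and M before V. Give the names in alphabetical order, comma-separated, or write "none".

Target V = [t=296, t=411].
Intermediaries M with M before V: E, W.
Via E — items with X during E: none.
Via W — items with X during W: E.
Union: E.

E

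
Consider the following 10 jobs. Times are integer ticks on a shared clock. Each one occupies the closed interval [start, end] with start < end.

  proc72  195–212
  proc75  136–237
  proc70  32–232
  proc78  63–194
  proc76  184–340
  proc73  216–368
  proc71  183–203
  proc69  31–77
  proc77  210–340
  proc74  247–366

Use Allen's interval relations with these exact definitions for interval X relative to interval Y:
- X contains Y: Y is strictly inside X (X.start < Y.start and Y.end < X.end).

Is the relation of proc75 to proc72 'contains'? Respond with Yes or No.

Yes

proc75 = [136, 237], proc72 = [195, 212].
Actual relation of proc75 to proc72: contains.
Asked whether 'contains' holds → Yes.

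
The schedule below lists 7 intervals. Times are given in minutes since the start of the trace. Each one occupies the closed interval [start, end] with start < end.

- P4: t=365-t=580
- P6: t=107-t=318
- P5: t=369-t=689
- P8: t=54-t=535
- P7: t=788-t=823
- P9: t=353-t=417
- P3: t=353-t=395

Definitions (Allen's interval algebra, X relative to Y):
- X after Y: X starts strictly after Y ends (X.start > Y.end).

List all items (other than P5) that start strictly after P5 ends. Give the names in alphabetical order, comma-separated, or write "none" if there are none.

P7

Target P5 = [t=369, t=689].
P3 [t=353, t=395] → overlaps → no.
P4 [t=365, t=580] → overlaps → no.
P6 [t=107, t=318] → before → no.
P7 [t=788, t=823] → after → yes.
P8 [t=54, t=535] → overlaps → no.
P9 [t=353, t=417] → overlaps → no.
Result: P7.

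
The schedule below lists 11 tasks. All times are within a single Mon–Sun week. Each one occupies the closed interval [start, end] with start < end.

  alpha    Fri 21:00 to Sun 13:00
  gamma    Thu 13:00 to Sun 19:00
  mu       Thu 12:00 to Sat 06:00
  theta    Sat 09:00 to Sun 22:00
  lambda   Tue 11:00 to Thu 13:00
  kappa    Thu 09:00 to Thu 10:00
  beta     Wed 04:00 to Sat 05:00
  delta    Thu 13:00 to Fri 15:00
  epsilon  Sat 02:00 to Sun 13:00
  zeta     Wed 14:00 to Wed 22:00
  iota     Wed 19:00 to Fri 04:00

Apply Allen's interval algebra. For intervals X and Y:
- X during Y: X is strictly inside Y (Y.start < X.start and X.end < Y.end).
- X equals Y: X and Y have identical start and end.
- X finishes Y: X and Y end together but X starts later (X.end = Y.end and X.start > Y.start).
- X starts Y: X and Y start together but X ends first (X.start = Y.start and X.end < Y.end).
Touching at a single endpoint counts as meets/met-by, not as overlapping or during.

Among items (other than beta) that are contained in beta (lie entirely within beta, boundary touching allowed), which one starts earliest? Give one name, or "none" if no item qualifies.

zeta

Target beta = [Wed 04:00, Sat 05:00].
alpha [Fri 21:00, Sun 13:00] → overlapped-by → excluded.
delta [Thu 13:00, Fri 15:00] → during → candidate.
epsilon [Sat 02:00, Sun 13:00] → overlapped-by → excluded.
gamma [Thu 13:00, Sun 19:00] → overlapped-by → excluded.
iota [Wed 19:00, Fri 04:00] → during → candidate.
kappa [Thu 09:00, Thu 10:00] → during → candidate.
lambda [Tue 11:00, Thu 13:00] → overlaps → excluded.
mu [Thu 12:00, Sat 06:00] → overlapped-by → excluded.
theta [Sat 09:00, Sun 22:00] → after → excluded.
zeta [Wed 14:00, Wed 22:00] → during → candidate.
Among candidates, earliest start is Wed 14:00 → zeta.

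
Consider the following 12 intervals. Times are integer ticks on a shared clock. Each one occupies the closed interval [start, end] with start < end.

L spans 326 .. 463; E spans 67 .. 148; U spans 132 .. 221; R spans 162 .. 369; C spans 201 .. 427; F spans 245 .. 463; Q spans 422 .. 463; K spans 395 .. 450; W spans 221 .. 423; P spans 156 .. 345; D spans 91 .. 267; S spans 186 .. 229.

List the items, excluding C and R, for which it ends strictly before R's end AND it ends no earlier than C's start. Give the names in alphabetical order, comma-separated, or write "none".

Conditions: its end is strictly before R's end (X.end < 369) AND its end is no earlier than C's start (X.end >= 201).
D: end 267 < 369? ✓; end 267 >= 201? ✓ → yes.
E: end 148 < 369? ✓; end 148 >= 201? ✗ → no.
F: end 463 < 369? ✗; end 463 >= 201? ✓ → no.
K: end 450 < 369? ✗; end 450 >= 201? ✓ → no.
L: end 463 < 369? ✗; end 463 >= 201? ✓ → no.
P: end 345 < 369? ✓; end 345 >= 201? ✓ → yes.
Q: end 463 < 369? ✗; end 463 >= 201? ✓ → no.
S: end 229 < 369? ✓; end 229 >= 201? ✓ → yes.
U: end 221 < 369? ✓; end 221 >= 201? ✓ → yes.
W: end 423 < 369? ✗; end 423 >= 201? ✓ → no.
Result: D, P, S, U.

D, P, S, U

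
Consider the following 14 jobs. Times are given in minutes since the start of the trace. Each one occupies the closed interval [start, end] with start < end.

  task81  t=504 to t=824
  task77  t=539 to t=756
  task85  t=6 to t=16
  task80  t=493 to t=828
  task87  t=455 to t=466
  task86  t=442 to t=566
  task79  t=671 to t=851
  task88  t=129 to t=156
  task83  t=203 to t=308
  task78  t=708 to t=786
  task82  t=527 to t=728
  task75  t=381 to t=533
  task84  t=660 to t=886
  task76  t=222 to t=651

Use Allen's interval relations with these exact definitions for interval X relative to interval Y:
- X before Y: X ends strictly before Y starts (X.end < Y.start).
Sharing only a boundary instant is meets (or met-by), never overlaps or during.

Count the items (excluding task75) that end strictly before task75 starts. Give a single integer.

3

Target task75 = [t=381, t=533].
task76 [t=222, t=651] → contains → no.
task77 [t=539, t=756] → after → no.
task78 [t=708, t=786] → after → no.
task79 [t=671, t=851] → after → no.
task80 [t=493, t=828] → overlapped-by → no.
task81 [t=504, t=824] → overlapped-by → no.
task82 [t=527, t=728] → overlapped-by → no.
task83 [t=203, t=308] → before → counts.
task84 [t=660, t=886] → after → no.
task85 [t=6, t=16] → before → counts.
task86 [t=442, t=566] → overlapped-by → no.
task87 [t=455, t=466] → during → no.
task88 [t=129, t=156] → before → counts.
Total: 3.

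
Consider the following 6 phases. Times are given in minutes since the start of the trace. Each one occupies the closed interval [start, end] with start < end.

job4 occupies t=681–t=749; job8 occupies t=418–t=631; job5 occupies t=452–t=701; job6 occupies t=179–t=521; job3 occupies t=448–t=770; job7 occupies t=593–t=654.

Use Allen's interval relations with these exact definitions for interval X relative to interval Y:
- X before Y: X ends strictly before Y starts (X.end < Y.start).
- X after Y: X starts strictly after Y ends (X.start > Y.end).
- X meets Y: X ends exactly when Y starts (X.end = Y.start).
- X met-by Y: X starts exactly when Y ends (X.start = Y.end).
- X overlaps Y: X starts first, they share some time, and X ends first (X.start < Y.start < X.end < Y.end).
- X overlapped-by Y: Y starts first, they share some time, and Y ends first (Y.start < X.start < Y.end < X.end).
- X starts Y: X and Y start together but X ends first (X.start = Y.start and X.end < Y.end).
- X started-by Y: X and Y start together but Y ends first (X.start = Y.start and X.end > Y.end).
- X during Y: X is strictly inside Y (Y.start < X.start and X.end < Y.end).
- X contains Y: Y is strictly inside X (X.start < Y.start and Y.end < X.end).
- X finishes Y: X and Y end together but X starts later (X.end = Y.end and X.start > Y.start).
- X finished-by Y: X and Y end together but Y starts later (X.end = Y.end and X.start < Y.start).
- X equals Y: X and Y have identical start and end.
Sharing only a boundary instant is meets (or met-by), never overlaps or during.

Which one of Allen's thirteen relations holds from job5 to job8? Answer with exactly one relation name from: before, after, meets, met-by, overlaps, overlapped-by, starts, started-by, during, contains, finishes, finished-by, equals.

job5 = [t=452, t=701]; job8 = [t=418, t=631].
Compare endpoints: job5.start > job8.start, job5.start < job8.end, job5.end > job8.start, job5.end > job8.end.
That pattern is 'overlapped-by'.

overlapped-by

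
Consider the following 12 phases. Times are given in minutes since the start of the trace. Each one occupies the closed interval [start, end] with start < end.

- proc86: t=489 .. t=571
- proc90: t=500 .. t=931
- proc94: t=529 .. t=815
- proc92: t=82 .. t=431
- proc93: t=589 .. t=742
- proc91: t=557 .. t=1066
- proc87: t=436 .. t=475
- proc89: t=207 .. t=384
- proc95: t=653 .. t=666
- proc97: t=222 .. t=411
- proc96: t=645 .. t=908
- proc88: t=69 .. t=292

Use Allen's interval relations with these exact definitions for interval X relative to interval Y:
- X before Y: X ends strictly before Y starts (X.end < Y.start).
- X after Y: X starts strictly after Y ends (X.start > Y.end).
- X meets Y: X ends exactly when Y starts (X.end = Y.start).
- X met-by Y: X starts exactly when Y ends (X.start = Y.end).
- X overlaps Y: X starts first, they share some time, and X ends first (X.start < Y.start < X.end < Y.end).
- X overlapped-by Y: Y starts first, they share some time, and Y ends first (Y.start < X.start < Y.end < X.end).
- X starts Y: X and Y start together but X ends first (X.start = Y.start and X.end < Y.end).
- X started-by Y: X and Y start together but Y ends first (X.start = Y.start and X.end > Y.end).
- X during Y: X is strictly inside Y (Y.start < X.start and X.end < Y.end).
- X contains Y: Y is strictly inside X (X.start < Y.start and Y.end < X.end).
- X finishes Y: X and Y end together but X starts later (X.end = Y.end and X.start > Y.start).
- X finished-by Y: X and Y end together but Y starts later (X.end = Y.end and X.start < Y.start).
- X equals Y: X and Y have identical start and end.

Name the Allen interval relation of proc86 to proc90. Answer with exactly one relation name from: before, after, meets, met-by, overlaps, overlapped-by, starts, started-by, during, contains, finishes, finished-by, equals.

overlaps

proc86 = [t=489, t=571]; proc90 = [t=500, t=931].
Compare endpoints: proc86.start < proc90.start, proc86.start < proc90.end, proc86.end > proc90.start, proc86.end < proc90.end.
That pattern is 'overlaps'.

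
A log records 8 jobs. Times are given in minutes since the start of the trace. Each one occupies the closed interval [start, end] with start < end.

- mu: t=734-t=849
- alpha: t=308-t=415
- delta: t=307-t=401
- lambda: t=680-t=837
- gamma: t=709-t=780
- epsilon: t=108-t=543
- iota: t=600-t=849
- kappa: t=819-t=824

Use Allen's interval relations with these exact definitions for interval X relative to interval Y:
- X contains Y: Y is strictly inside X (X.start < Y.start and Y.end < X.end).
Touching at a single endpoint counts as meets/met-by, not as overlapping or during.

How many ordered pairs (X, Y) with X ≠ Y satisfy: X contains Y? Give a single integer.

8

Checking all 56 ordered pairs for relation 'contains'; matching pairs in alphabetical order:
(epsilon, alpha): epsilon contains alpha ✓
(epsilon, delta): epsilon contains delta ✓
(iota, gamma): iota contains gamma ✓
(iota, kappa): iota contains kappa ✓
(iota, lambda): iota contains lambda ✓
(lambda, gamma): lambda contains gamma ✓
(lambda, kappa): lambda contains kappa ✓
(mu, kappa): mu contains kappa ✓
Count: 8.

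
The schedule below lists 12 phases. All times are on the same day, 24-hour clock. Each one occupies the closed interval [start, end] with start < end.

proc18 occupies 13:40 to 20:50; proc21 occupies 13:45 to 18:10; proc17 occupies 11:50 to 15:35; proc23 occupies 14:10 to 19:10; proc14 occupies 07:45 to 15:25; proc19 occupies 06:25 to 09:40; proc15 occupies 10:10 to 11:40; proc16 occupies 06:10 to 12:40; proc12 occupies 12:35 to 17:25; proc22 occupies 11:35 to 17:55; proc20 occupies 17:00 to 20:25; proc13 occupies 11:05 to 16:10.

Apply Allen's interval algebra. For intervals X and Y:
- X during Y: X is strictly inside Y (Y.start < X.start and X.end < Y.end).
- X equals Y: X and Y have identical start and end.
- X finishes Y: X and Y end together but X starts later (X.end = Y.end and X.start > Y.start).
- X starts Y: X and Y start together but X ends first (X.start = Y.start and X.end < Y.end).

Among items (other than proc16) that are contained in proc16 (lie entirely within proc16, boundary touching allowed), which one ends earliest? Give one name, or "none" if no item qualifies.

Target proc16 = [06:10, 12:40].
proc12 [12:35, 17:25] → overlapped-by → excluded.
proc13 [11:05, 16:10] → overlapped-by → excluded.
proc14 [07:45, 15:25] → overlapped-by → excluded.
proc15 [10:10, 11:40] → during → candidate.
proc17 [11:50, 15:35] → overlapped-by → excluded.
proc18 [13:40, 20:50] → after → excluded.
proc19 [06:25, 09:40] → during → candidate.
proc20 [17:00, 20:25] → after → excluded.
proc21 [13:45, 18:10] → after → excluded.
proc22 [11:35, 17:55] → overlapped-by → excluded.
proc23 [14:10, 19:10] → after → excluded.
Among candidates, earliest end is 09:40 → proc19.

proc19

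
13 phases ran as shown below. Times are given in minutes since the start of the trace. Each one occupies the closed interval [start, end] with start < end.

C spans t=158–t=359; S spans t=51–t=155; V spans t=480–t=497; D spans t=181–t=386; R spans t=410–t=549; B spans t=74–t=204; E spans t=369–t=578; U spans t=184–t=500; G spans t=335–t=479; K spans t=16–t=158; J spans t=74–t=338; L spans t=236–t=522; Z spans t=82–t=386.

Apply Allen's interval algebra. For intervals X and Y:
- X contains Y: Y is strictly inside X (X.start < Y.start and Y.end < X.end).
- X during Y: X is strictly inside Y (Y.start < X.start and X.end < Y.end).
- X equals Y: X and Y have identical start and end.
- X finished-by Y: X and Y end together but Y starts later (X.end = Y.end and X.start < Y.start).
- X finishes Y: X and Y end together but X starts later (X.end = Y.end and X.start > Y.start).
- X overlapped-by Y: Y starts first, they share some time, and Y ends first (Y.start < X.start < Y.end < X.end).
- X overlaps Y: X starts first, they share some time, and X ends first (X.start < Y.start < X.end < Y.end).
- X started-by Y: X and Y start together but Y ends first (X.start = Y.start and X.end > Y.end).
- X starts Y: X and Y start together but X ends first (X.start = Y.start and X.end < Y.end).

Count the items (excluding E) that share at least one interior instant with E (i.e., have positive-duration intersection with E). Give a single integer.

Target E = [t=369, t=578].
B [t=74, t=204] → before → no.
C [t=158, t=359] → before → no.
D [t=181, t=386] → overlaps → counts.
G [t=335, t=479] → overlaps → counts.
J [t=74, t=338] → before → no.
K [t=16, t=158] → before → no.
L [t=236, t=522] → overlaps → counts.
R [t=410, t=549] → during → counts.
S [t=51, t=155] → before → no.
U [t=184, t=500] → overlaps → counts.
V [t=480, t=497] → during → counts.
Z [t=82, t=386] → overlaps → counts.
Total: 7.

7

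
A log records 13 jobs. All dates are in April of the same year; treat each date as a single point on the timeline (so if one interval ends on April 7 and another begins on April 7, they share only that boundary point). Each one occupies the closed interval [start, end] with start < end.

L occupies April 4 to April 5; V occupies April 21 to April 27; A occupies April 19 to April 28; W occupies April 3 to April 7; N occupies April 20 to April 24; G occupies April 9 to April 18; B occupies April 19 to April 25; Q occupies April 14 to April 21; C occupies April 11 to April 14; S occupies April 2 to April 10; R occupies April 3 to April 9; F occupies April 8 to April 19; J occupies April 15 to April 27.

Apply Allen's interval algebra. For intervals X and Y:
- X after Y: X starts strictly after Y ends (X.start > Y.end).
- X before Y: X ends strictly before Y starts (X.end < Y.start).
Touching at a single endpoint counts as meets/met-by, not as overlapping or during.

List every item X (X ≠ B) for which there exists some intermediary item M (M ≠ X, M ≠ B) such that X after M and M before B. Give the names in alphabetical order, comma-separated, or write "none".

A, C, F, G, J, N, Q, V

Target B = [April 19, April 25].
Intermediaries M with M before B: C, G, L, R, S, W.
Via C — items with X after C: A, J, N, V.
Via G — items with X after G: A, N, V.
Via L — items with X after L: A, C, F, G, J, N, Q, V.
Via R — items with X after R: A, C, J, N, Q, V.
Via S — items with X after S: A, C, J, N, Q, V.
Via W — items with X after W: A, C, F, G, J, N, Q, V.
Union: A, C, F, G, J, N, Q, V.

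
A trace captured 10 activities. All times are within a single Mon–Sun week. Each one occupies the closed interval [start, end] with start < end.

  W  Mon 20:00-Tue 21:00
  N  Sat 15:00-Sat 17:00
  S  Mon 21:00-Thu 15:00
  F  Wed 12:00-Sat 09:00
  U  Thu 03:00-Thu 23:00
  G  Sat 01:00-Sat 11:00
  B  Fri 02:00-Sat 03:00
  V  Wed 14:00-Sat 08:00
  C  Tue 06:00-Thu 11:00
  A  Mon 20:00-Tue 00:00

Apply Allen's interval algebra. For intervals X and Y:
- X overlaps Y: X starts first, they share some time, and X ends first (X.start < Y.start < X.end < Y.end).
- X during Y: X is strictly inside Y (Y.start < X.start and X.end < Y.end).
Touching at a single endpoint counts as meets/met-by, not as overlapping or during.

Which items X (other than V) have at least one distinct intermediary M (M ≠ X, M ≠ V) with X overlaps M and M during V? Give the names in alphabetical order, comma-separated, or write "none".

C, S

Target V = [Wed 14:00, Sat 08:00].
Intermediaries M with M during V: B, U.
Via B — items with X overlaps B: none.
Via U — items with X overlaps U: C, S.
Union: C, S.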